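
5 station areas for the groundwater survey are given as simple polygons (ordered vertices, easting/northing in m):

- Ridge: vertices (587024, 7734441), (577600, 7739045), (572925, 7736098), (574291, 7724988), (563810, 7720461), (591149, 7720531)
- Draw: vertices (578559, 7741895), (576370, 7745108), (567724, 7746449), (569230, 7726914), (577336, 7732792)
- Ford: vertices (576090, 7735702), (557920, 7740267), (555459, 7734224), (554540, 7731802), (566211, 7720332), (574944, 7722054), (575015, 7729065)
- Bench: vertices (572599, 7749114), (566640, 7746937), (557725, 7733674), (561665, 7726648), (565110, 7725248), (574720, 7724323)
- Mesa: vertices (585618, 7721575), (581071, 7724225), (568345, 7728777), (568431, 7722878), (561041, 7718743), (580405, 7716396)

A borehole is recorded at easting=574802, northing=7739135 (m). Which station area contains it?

Cast a ray rightward from (574802, 7739135). For each polygon, the edges (by vertex number in listed order) whose endpoints lie on opposite sides of northing = 7739135, where each meets that height, and whether that is right or left of the point:
Ridge: no edge straddles that height → 0 crossings.
Draw: 3–4 at easting≈568287.9 (left), 5–1 at easting≈578188.2 (right) → 1 crossing.
Ford: 1–2 at easting≈562425.7 (left), 2–3 at easting≈557459.0 (left) → 0 crossings.
Bench: 2–3 at easting≈561395.7 (left), 6–1 at easting≈573452.8 (left) → 0 crossings.
Mesa: no edge straddles that height → 0 crossings.
Only Draw has an odd count, so the point is inside Draw.

Draw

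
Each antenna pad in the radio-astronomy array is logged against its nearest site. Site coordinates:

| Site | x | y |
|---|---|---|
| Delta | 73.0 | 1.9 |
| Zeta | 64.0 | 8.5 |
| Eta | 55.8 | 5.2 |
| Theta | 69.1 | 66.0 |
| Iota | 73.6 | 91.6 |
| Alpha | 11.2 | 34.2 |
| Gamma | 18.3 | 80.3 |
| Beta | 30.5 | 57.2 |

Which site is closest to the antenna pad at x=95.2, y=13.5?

Squared distances to each site:
Delta: 627.400; Zeta: 998.440; Eta: 1621.250; Theta: 3437.460; Iota: 6566.170; Alpha: 7484.490; Gamma: 10375.850; Beta: 6095.780.
Minimum at Delta.

Delta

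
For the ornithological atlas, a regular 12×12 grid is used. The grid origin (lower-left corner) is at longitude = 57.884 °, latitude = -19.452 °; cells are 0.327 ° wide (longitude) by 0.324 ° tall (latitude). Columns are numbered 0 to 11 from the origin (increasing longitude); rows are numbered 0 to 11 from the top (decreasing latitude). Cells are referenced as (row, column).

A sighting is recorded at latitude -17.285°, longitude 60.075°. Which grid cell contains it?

(5, 6)

Column index: ⌊(60.075 − 57.884) / 0.327⌋ = ⌊6.700⌋ = 6
Row offset from origin: ⌊(-17.285 − -19.452) / 0.324⌋ = ⌊6.688⌋ = 6 → row 5 (counted from top)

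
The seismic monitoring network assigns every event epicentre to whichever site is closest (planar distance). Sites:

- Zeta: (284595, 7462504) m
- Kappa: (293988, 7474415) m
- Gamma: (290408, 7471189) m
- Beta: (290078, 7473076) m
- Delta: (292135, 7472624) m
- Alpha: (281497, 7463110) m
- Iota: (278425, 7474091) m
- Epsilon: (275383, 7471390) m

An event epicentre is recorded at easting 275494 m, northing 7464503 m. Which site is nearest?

Squared distances to each site:
Zeta: 86824202.000; Kappa: 440275780.000; Gamma: 267129992.000; Beta: 286189385.000; Delta: 342873522.000; Alpha: 37976458.000; Iota: 100520505.000; Epsilon: 47443090.000.
Minimum at Alpha.

Alpha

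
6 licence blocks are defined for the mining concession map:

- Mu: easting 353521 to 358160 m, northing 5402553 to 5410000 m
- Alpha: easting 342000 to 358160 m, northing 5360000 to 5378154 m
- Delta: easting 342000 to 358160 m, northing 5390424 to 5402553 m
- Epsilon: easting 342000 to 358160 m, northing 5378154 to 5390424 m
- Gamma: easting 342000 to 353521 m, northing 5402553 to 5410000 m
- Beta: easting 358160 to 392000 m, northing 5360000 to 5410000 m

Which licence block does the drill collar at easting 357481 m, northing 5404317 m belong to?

The point has easting = 357481 and northing = 5404317.
Only Mu satisfies 353521 ≤ easting ≤ 358160 and 5402553 ≤ northing ≤ 5410000.

Mu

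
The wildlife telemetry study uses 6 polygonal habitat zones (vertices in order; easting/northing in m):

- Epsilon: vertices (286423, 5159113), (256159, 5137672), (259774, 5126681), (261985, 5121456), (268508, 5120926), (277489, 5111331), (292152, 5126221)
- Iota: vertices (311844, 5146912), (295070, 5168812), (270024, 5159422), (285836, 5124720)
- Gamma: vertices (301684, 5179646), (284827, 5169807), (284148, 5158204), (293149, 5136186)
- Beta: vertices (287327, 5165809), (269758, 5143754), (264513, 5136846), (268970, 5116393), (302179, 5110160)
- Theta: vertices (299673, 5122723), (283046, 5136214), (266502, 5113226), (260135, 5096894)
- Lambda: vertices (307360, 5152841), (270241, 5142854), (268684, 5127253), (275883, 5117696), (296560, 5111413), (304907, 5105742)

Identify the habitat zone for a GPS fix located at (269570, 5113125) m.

Theta

Cast a ray rightward from (269570, 5113125). For each polygon, the edges (by vertex number in listed order) whose endpoints lie on opposite sides of northing = 5113125, where each meets that height, and whether that is right or left of the point:
Epsilon: 5–6 at easting≈275809.8 (right), 6–7 at easting≈279255.7 (right) → 2 crossings.
Iota: no edge straddles that height → 0 crossings.
Gamma: no edge straddles that height → 0 crossings.
Beta: 4–5 at easting≈286381.7 (right), 5–1 at easting≈301387.7 (right) → 2 crossings.
Theta: 3–4 at easting≈266462.6 (left), 4–1 at easting≈284980.8 (right) → 1 crossing.
Lambda: 4–5 at easting≈290925.9 (right), 6–1 at easting≈305291.5 (right) → 2 crossings.
Only Theta has an odd count, so the point is inside Theta.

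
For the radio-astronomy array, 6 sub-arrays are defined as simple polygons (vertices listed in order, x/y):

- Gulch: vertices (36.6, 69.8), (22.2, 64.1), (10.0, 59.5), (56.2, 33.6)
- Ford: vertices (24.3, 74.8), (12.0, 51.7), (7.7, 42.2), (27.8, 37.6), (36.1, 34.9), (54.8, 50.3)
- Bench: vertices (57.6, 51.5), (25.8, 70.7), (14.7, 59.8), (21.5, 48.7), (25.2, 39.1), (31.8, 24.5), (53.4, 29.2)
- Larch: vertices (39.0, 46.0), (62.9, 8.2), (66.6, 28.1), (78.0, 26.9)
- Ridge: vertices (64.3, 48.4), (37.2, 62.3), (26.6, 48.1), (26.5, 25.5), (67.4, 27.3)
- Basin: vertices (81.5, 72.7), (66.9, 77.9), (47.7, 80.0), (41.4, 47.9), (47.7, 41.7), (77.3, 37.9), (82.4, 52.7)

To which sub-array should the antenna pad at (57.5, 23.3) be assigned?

Cast a ray rightward from (57.5, 23.3). For each polygon, the edges (by vertex number in listed order) whose endpoints lie on opposite sides of y = 23.3, where each meets that height, and whether that is right or left of the point:
Gulch: no edge straddles that height → 0 crossings.
Ford: no edge straddles that height → 0 crossings.
Bench: no edge straddles that height → 0 crossings.
Larch: 1–2 at x≈53.35 (left), 2–3 at x≈65.71 (right) → 1 crossing.
Ridge: no edge straddles that height → 0 crossings.
Basin: no edge straddles that height → 0 crossings.
Only Larch has an odd count, so the point is inside Larch.

Larch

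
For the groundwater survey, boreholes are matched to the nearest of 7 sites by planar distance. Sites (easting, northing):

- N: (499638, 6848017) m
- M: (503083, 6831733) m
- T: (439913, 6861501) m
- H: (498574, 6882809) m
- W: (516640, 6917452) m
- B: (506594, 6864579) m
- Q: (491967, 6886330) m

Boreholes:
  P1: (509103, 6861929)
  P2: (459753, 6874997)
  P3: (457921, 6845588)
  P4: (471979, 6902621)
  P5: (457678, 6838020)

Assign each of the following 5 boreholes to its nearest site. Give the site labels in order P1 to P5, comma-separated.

B, T, T, Q, T

P1 → B (d²=13317581.00)
P2 → T (d²=575767616.00)
P3 → T (d²=577511633.00)
P4 → Q (d²=664916825.00)
P5 → T (d²=866952586.00)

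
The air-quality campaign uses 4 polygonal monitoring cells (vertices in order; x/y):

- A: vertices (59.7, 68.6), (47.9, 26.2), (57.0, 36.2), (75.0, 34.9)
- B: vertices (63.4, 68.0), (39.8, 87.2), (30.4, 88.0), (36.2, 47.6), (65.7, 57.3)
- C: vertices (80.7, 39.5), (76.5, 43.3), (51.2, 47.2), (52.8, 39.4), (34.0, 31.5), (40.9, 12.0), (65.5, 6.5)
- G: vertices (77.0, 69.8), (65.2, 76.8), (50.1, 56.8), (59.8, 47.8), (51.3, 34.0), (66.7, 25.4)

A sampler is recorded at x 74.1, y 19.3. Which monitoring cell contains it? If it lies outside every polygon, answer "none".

none

Cast a ray rightward from (74.1, 19.3). For each polygon, the edges (by vertex number in listed order) whose endpoints lie on opposite sides of y = 19.3, where each meets that height, and whether that is right or left of the point:
A: no edge straddles that height → 0 crossings.
B: no edge straddles that height → 0 crossings.
C: 5–6 at x≈38.32 (left), 7–1 at x≈71.40 (left) → 0 crossings.
G: no edge straddles that height → 0 crossings.
All counts are even, so the point lies outside every listed polygon.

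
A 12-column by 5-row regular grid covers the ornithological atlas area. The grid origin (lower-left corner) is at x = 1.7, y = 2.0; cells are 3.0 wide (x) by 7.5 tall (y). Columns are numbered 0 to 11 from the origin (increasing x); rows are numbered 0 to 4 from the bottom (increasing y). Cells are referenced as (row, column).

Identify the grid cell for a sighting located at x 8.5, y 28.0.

(3, 2)

Column index: ⌊(8.5 − 1.7) / 3.0⌋ = ⌊2.267⌋ = 2
Row offset from origin: ⌊(28.0 − 2.0) / 7.5⌋ = ⌊3.467⌋ = 3 → row 3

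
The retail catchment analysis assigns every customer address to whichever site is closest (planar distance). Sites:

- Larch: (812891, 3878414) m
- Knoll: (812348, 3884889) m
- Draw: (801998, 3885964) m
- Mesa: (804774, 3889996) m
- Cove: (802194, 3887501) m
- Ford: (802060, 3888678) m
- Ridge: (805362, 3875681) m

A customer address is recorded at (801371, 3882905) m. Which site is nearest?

Squared distances to each site:
Larch: 152879481.000; Knoll: 124430785.000; Draw: 9750610.000; Mesa: 61862690.000; Cove: 21800545.000; Ford: 33802250.000; Ridge: 68114257.000.
Minimum at Draw.

Draw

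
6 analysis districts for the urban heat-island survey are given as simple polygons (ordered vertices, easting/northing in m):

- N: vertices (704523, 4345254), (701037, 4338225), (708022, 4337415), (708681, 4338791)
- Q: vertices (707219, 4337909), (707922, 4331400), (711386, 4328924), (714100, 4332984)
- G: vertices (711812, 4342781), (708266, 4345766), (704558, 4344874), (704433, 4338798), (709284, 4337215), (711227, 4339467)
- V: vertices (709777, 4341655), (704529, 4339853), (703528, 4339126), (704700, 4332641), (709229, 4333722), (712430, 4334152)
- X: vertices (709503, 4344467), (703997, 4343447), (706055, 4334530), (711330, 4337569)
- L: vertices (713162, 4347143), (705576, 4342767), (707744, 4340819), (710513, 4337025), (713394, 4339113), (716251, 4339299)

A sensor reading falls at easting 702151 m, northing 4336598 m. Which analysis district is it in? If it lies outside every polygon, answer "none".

none

Cast a ray rightward from (702151, 4336598). For each polygon, the edges (by vertex number in listed order) whose endpoints lie on opposite sides of northing = 4336598, where each meets that height, and whether that is right or left of the point:
N: no edge straddles that height → 0 crossings.
Q: 1–2 at easting≈707360.6 (right), 4–1 at easting≈709050.7 (right) → 2 crossings.
G: no edge straddles that height → 0 crossings.
V: 3–4 at easting≈703984.9 (right), 6–1 at easting≈711565.1 (right) → 2 crossings.
X: 2–3 at easting≈705577.7 (right), 3–4 at easting≈709644.6 (right) → 2 crossings.
L: no edge straddles that height → 0 crossings.
All counts are even, so the point lies outside every listed polygon.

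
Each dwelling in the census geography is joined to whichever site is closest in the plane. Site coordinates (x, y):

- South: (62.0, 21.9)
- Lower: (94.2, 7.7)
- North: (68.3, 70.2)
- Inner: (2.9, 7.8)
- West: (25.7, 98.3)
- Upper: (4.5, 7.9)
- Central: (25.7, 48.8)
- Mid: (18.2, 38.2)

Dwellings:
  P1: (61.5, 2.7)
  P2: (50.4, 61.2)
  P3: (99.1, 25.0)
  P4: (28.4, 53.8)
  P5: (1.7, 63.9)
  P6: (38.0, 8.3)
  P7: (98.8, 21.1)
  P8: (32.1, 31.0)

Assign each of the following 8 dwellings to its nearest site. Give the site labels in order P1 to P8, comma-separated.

P1 → South (d²=368.89)
P2 → North (d²=401.41)
P3 → Lower (d²=323.30)
P4 → Central (d²=32.29)
P5 → Central (d²=804.01)
P6 → South (d²=760.96)
P7 → Lower (d²=200.72)
P8 → Mid (d²=245.05)

South, North, Lower, Central, Central, South, Lower, Mid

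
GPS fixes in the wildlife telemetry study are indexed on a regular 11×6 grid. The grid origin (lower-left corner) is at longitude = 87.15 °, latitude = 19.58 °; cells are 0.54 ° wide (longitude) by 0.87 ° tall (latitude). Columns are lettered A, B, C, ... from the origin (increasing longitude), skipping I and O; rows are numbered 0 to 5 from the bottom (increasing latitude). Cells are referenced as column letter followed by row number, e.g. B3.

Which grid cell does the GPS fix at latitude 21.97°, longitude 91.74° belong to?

Column index: ⌊(91.74 − 87.15) / 0.54⌋ = ⌊8.500⌋ = 8 → column J
Row offset from origin: ⌊(21.97 − 19.58) / 0.87⌋ = ⌊2.747⌋ = 2 → row 2

J2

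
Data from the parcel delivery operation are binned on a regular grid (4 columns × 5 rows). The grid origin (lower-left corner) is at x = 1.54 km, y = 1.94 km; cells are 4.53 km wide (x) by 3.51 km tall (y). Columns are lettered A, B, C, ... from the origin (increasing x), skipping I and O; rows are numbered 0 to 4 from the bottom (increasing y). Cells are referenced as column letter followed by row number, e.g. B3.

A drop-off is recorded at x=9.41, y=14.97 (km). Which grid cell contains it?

Column index: ⌊(9.41 − 1.54) / 4.53⌋ = ⌊1.737⌋ = 1 → column B
Row offset from origin: ⌊(14.97 − 1.94) / 3.51⌋ = ⌊3.712⌋ = 3 → row 3

B3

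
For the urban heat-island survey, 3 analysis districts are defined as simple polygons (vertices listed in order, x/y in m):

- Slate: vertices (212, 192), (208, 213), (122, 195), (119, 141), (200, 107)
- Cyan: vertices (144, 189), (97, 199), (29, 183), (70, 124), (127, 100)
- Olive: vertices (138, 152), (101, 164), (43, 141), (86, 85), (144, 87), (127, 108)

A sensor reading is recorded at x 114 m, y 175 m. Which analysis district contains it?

Cyan

Cast a ray rightward from (114, 175). For each polygon, the edges (by vertex number in listed order) whose endpoints lie on opposite sides of y = 175, where each meets that height, and whether that is right or left of the point:
Slate: 3–4 at x≈120.9 (right), 5–1 at x≈209.6 (right) → 2 crossings.
Cyan: 3–4 at x≈34.6 (left), 5–1 at x≈141.3 (right) → 1 crossing.
Olive: no edge straddles that height → 0 crossings.
Only Cyan has an odd count, so the point is inside Cyan.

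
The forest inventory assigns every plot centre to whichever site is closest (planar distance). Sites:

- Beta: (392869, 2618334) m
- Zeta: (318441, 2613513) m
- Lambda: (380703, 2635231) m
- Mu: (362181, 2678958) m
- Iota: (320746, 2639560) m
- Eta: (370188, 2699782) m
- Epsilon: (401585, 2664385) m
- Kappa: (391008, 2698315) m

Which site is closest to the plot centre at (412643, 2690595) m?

Kappa

Squared distances to each site:
Beta: 5612663197.000; Zeta: 14815651528.000; Lambda: 4085336096.000; Mu: 2681833213.000; Iota: 11049629834.000; Eta: 1886827994.000; Epsilon: 809243464.000; Kappa: 527671625.000.
Minimum at Kappa.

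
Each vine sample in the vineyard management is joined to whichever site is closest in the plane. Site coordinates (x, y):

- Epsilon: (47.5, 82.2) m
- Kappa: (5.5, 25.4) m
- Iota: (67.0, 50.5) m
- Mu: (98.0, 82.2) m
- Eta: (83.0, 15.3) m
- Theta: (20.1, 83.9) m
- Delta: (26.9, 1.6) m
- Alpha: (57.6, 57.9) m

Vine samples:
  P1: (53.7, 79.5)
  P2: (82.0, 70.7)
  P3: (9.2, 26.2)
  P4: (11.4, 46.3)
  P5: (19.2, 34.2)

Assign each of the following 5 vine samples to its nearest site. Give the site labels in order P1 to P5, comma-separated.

P1 → Epsilon (d²=45.73)
P2 → Mu (d²=388.25)
P3 → Kappa (d²=14.33)
P4 → Kappa (d²=471.62)
P5 → Kappa (d²=265.13)

Epsilon, Mu, Kappa, Kappa, Kappa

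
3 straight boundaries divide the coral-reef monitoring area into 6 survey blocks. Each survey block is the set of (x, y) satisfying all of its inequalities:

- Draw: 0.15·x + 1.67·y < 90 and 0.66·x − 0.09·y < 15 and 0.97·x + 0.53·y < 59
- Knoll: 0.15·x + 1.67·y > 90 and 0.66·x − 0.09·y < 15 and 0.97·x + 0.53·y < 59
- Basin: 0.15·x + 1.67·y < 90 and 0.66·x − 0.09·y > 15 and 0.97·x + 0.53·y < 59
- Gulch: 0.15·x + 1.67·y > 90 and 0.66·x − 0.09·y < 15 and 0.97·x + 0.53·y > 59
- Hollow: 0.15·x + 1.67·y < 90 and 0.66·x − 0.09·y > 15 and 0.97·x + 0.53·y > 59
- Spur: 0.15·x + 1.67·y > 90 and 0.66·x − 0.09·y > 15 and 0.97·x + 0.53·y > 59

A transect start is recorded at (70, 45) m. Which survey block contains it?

0.15·70 + 1.67·45 = 85.650, which is < 90
0.66·70 − 0.09·45 = 42.150, which is > 15
0.97·70 + 0.53·45 = 91.750, which is > 59
This sign pattern matches Hollow.

Hollow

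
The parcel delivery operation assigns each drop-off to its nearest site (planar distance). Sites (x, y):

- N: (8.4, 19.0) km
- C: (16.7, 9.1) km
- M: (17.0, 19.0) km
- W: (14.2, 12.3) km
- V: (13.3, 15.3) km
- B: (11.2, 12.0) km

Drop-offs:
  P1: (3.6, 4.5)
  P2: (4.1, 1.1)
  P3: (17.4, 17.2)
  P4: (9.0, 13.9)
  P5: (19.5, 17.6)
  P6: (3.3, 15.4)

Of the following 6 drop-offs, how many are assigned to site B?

3

P1 → B
P2 → B
P3 → M
P4 → B
P5 → M
P6 → N
3 of the 6 go to B.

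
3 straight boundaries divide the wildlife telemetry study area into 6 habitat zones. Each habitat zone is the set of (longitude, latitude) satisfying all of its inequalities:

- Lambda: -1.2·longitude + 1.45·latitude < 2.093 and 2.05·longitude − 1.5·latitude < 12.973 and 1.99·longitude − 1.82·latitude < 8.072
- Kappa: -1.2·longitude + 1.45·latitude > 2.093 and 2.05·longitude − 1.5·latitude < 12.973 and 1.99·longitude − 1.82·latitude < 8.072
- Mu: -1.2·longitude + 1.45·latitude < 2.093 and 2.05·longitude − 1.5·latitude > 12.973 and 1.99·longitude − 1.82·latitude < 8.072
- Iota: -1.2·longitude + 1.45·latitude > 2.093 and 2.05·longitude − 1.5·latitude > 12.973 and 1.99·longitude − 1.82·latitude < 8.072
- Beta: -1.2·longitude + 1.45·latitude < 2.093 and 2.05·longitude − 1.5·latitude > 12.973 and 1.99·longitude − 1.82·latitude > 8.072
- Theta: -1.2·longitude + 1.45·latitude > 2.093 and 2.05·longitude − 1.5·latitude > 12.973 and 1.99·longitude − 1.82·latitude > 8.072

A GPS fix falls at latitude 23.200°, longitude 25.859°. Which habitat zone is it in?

Theta

-1.2·25.859 + 1.45·23.200 = 2.609, which is > 2.093
2.05·25.859 − 1.5·23.200 = 18.211, which is > 12.973
1.99·25.859 − 1.82·23.200 = 9.235, which is > 8.072
This sign pattern matches Theta.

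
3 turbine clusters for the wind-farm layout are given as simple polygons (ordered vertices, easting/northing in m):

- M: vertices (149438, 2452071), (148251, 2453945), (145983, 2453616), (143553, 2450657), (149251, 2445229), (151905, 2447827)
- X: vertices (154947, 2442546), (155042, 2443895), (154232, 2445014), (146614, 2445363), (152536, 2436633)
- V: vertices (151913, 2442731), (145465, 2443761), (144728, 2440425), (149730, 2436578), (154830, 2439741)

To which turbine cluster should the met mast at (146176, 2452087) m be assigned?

M

Cast a ray rightward from (146176, 2452087). For each polygon, the edges (by vertex number in listed order) whose endpoints lie on opposite sides of northing = 2452087, where each meets that height, and whether that is right or left of the point:
M: 1–2 at easting≈149427.9 (right), 3–4 at easting≈144727.3 (left) → 1 crossing.
X: no edge straddles that height → 0 crossings.
V: no edge straddles that height → 0 crossings.
Only M has an odd count, so the point is inside M.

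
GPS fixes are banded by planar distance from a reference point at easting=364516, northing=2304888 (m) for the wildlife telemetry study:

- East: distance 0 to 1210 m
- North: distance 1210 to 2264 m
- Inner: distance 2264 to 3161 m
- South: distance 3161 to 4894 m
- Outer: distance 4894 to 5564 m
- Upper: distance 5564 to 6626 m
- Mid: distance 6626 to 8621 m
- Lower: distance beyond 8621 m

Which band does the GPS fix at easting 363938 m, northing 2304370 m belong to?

Distance = √((363938−364516)² + (2304370−2304888)²) = √(334084.000 + 268324.000) = 776.149 m.
0 ≤ 776.149 < 1210 → East.

East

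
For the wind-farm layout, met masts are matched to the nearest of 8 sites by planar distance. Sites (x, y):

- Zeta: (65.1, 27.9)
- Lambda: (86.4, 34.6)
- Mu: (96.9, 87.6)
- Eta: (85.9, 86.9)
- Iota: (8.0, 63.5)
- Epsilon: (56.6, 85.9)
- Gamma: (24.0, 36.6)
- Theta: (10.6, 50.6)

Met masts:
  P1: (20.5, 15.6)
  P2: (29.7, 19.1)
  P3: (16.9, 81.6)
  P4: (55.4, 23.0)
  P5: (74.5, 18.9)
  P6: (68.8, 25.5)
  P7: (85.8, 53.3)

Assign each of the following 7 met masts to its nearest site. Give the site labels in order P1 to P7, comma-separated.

P1 → Gamma (d²=453.25)
P2 → Gamma (d²=338.74)
P3 → Iota (d²=406.82)
P4 → Zeta (d²=118.10)
P5 → Zeta (d²=169.36)
P6 → Zeta (d²=19.45)
P7 → Lambda (d²=350.05)

Gamma, Gamma, Iota, Zeta, Zeta, Zeta, Lambda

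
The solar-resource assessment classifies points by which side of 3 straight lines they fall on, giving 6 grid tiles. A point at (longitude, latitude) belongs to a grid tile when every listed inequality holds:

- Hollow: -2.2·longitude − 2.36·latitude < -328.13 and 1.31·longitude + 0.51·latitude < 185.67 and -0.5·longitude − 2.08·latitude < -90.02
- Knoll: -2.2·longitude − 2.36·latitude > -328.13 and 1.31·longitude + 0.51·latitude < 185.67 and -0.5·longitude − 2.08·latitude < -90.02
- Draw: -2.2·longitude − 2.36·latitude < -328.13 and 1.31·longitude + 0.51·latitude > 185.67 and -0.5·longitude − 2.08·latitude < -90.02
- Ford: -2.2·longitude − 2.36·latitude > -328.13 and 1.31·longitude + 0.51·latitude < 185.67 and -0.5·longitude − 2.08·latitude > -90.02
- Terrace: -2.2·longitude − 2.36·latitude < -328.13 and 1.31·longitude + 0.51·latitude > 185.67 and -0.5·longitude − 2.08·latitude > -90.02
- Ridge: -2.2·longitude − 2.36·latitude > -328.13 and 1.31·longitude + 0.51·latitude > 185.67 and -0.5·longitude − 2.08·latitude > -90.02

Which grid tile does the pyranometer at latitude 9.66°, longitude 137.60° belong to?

-2.2·137.60 − 2.36·9.66 = -325.518, which is > -328.13
1.31·137.60 + 0.51·9.66 = 185.183, which is < 185.67
-0.5·137.60 − 2.08·9.66 = -88.893, which is > -90.02
This sign pattern matches Ford.

Ford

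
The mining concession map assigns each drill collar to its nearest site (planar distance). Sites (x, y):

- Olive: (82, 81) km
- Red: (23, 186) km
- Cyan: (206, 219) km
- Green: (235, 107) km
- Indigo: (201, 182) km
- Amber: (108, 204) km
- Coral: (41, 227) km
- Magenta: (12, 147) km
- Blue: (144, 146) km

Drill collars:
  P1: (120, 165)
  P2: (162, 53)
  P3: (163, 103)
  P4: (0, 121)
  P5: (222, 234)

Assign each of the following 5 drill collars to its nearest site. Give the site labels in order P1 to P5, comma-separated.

Blue, Olive, Blue, Magenta, Cyan

P1 → Blue (d²=937.00)
P2 → Olive (d²=7184.00)
P3 → Blue (d²=2210.00)
P4 → Magenta (d²=820.00)
P5 → Cyan (d²=481.00)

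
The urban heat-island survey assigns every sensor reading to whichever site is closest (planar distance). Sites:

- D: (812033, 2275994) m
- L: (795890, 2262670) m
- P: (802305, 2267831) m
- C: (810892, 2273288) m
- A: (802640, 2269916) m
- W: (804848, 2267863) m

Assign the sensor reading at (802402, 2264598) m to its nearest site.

P

Squared distances to each site:
D: 222624977.000; L: 46123328.000; P: 10461698.000; C: 147596200.000; A: 28337768.000; W: 16643141.000.
Minimum at P.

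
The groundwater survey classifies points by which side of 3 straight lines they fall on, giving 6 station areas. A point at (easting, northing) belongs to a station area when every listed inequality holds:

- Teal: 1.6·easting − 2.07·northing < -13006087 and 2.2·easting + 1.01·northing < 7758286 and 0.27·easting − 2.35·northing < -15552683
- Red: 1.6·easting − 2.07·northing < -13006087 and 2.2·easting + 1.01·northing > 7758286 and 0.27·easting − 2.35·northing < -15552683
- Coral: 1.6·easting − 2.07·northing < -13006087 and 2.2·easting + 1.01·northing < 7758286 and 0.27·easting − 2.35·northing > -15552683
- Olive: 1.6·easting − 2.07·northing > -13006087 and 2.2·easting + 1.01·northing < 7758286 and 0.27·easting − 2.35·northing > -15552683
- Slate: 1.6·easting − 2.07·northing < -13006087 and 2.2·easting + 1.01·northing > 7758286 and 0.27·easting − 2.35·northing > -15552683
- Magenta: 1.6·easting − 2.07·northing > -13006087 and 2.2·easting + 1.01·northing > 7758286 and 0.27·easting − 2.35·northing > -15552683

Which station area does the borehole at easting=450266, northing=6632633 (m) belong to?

Coral

1.6·450266 − 2.07·6632633 = -13009124.710, which is < -13006087
2.2·450266 + 1.01·6632633 = 7689544.530, which is < 7758286
0.27·450266 − 2.35·6632633 = -15465115.730, which is > -15552683
This sign pattern matches Coral.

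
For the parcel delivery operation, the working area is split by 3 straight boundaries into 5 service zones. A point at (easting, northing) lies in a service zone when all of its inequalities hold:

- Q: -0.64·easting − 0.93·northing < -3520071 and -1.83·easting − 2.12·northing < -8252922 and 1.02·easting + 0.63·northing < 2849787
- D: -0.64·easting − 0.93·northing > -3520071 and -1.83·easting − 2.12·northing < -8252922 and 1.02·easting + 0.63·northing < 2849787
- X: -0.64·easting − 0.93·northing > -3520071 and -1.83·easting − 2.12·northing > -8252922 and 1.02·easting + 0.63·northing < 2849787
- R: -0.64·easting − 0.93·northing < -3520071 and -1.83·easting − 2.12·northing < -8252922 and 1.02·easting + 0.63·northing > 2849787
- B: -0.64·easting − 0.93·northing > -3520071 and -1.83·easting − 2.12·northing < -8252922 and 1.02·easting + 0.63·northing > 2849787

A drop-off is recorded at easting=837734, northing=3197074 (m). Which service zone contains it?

B

-0.64·837734 − 0.93·3197074 = -3509428.580, which is > -3520071
-1.83·837734 − 2.12·3197074 = -8310850.100, which is < -8252922
1.02·837734 + 0.63·3197074 = 2868645.300, which is > 2849787
This sign pattern matches B.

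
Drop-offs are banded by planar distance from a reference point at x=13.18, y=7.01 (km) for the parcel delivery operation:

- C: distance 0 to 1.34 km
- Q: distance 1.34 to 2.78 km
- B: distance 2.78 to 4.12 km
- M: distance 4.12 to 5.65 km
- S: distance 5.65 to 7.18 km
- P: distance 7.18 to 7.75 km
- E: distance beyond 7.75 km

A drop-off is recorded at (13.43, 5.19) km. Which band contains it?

Distance = √((13.43−13.18)² + (5.19−7.01)²) = √(0.062 + 3.312) = 1.837 km.
1.34 ≤ 1.837 < 2.78 → Q.

Q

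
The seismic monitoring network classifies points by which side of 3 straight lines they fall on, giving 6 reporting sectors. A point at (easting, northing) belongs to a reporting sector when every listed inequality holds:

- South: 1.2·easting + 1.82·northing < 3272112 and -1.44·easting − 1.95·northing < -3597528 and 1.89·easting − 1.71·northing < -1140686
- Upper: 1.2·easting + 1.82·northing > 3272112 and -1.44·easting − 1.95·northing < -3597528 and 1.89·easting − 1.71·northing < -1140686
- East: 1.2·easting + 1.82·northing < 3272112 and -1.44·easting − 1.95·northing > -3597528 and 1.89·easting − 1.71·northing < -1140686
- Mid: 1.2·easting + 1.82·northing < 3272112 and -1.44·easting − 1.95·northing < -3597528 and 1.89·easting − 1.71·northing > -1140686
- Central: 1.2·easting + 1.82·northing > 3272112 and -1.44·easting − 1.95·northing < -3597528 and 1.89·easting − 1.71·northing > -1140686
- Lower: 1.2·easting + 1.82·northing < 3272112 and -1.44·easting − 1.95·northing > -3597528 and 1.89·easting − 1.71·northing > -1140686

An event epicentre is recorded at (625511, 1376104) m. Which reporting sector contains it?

1.2·625511 + 1.82·1376104 = 3255122.480, which is < 3272112
-1.44·625511 − 1.95·1376104 = -3584138.640, which is > -3597528
1.89·625511 − 1.71·1376104 = -1170922.050, which is < -1140686
This sign pattern matches East.

East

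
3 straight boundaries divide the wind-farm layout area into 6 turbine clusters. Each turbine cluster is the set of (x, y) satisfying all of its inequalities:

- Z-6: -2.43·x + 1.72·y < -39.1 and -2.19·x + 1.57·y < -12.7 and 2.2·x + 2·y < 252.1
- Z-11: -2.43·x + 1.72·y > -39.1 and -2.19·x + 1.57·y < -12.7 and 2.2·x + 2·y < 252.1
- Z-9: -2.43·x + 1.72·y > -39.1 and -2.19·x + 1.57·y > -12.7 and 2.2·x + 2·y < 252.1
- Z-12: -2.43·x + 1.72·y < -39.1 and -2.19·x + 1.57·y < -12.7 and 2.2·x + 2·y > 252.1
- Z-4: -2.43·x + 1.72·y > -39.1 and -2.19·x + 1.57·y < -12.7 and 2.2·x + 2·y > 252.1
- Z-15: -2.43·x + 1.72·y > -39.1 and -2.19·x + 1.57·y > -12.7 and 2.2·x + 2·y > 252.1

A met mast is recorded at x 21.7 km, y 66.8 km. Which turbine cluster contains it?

Z-9

-2.43·21.7 + 1.72·66.8 = 62.165, which is > -39.1
-2.19·21.7 + 1.57·66.8 = 57.353, which is > -12.7
2.2·21.7 + 2·66.8 = 181.340, which is < 252.1
This sign pattern matches Z-9.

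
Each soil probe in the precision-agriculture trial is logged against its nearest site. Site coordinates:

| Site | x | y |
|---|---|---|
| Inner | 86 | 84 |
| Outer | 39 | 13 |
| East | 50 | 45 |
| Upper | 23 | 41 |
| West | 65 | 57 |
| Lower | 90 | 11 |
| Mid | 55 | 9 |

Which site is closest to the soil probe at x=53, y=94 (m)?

Inner

Squared distances to each site:
Inner: 1189.000; Outer: 6757.000; East: 2410.000; Upper: 3709.000; West: 1513.000; Lower: 8258.000; Mid: 7229.000.
Minimum at Inner.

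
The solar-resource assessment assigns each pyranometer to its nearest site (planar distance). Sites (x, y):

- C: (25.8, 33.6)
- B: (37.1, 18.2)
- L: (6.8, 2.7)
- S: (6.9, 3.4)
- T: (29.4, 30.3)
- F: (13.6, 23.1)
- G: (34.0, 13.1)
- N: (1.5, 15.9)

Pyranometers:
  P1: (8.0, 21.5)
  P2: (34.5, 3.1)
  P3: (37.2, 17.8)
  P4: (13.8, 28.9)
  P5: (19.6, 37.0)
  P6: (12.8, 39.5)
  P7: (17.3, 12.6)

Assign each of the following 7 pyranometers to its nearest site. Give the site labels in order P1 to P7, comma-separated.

P1 → F (d²=33.92)
P2 → G (d²=100.25)
P3 → B (d²=0.17)
P4 → F (d²=33.68)
P5 → C (d²=50.00)
P6 → C (d²=203.81)
P7 → F (d²=123.94)

F, G, B, F, C, C, F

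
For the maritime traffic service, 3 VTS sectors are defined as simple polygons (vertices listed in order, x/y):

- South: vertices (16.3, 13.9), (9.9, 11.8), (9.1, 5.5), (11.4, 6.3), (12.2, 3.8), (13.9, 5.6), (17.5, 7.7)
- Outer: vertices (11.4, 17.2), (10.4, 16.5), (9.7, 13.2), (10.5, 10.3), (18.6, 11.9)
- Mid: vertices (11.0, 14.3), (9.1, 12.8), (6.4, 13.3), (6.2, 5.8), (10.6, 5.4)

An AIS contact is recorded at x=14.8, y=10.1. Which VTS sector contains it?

Cast a ray rightward from (14.8, 10.1). For each polygon, the edges (by vertex number in listed order) whose endpoints lie on opposite sides of y = 10.1, where each meets that height, and whether that is right or left of the point:
South: 2–3 at x≈9.68 (left), 7–1 at x≈17.04 (right) → 1 crossing.
Outer: no edge straddles that height → 0 crossings.
Mid: 3–4 at x≈6.31 (left), 5–1 at x≈10.81 (left) → 0 crossings.
Only South has an odd count, so the point is inside South.

South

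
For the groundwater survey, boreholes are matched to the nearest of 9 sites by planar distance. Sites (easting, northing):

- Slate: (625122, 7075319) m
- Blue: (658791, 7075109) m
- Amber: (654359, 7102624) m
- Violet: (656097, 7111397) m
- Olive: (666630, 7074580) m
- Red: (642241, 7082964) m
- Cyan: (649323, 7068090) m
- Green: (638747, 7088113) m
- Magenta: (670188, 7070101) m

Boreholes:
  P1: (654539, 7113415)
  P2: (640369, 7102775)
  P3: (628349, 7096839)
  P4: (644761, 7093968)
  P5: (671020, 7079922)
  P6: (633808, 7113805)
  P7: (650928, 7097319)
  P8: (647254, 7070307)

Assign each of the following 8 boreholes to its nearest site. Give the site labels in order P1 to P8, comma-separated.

P1 → Violet (d²=6499688.00)
P2 → Amber (d²=195742901.00)
P3 → Green (d²=184261480.00)
P4 → Green (d²=70449221.00)
P5 → Olive (d²=47809064.00)
P6 → Violet (d²=502597985.00)
P7 → Amber (d²=39914786.00)
P8 → Cyan (d²=9195850.00)

Violet, Amber, Green, Green, Olive, Violet, Amber, Cyan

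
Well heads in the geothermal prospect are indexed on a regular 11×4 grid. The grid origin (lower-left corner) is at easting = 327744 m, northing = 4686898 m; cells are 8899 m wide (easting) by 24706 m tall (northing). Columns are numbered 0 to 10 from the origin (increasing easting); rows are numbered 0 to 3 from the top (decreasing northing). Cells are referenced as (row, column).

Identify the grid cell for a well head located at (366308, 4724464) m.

Column index: ⌊(366308 − 327744) / 8899⌋ = ⌊4.334⌋ = 4
Row offset from origin: ⌊(4724464 − 4686898) / 24706⌋ = ⌊1.521⌋ = 1 → row 2 (counted from top)

(2, 4)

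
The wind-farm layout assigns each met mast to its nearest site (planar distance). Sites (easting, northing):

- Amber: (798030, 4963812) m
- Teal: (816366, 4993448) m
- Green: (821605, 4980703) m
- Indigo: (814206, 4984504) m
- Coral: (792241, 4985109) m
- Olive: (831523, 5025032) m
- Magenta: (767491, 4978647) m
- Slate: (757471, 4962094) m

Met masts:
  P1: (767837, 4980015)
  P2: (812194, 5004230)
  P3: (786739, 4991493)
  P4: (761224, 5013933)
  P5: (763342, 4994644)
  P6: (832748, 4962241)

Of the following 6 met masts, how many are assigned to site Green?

P1 → Magenta
P2 → Teal
P3 → Coral
P4 → Magenta
P5 → Magenta
P6 → Green
1 of the 6 goes to Green.

1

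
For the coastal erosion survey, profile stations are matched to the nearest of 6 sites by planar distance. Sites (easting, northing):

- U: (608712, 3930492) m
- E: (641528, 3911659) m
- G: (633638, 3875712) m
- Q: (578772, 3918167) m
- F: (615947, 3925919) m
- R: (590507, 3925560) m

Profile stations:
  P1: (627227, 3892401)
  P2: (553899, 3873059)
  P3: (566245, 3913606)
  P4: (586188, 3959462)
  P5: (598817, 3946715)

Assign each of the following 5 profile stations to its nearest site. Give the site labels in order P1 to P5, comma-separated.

P1 → G (d²=319623642.00)
P2 → Q (d²=2653397793.00)
P3 → Q (d²=177728450.00)
P4 → R (d²=1167999365.00)
P5 → U (d²=361096754.00)

G, Q, Q, R, U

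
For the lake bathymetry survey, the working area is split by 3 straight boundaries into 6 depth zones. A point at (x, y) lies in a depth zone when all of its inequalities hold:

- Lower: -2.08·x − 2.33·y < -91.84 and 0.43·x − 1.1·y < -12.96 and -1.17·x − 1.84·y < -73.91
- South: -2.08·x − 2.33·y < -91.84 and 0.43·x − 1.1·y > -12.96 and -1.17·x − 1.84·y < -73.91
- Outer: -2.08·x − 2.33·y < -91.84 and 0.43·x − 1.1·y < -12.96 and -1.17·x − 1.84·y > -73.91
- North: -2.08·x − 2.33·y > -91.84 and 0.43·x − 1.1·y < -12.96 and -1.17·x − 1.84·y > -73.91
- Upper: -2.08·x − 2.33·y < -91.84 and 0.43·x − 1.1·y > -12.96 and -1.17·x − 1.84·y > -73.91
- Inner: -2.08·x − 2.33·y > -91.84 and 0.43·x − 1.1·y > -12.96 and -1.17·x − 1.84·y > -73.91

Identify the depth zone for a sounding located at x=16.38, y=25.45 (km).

Outer

-2.08·16.38 − 2.33·25.45 = -93.369, which is < -91.84
0.43·16.38 − 1.1·25.45 = -20.952, which is < -12.96
-1.17·16.38 − 1.84·25.45 = -65.993, which is > -73.91
This sign pattern matches Outer.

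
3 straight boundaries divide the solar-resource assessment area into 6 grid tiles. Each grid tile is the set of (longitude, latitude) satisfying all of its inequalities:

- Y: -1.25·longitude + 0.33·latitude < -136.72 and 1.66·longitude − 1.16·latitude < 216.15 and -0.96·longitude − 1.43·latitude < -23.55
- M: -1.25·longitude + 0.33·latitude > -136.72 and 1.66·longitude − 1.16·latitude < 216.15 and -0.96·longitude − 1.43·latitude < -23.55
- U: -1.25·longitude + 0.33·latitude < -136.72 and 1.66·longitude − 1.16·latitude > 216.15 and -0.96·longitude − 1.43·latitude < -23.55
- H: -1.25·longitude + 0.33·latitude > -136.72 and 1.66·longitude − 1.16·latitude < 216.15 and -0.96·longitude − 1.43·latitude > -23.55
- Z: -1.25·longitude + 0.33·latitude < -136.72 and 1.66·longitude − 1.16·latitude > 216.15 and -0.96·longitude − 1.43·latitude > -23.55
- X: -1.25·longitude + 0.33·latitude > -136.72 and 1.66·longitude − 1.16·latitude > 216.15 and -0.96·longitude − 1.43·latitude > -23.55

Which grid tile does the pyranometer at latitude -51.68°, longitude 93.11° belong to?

-1.25·93.11 + 0.33·-51.68 = -133.442, which is > -136.72
1.66·93.11 − 1.16·-51.68 = 214.511, which is < 216.15
-0.96·93.11 − 1.43·-51.68 = -15.483, which is > -23.55
This sign pattern matches H.

H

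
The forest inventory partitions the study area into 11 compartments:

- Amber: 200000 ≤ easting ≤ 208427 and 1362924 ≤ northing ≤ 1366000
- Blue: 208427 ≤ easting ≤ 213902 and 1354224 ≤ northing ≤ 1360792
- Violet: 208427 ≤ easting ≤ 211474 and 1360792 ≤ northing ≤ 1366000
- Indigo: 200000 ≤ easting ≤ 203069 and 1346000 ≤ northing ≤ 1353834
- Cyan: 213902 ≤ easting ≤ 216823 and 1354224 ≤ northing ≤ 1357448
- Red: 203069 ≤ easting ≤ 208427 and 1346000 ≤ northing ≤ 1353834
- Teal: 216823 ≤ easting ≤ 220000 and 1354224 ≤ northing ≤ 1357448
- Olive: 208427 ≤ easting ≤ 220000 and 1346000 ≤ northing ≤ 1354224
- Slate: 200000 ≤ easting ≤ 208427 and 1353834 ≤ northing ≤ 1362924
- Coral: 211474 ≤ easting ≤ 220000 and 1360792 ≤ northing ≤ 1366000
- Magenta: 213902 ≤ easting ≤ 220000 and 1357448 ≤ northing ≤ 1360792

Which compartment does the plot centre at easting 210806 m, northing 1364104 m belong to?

Violet

The point has easting = 210806 and northing = 1364104.
Only Violet satisfies 208427 ≤ easting ≤ 211474 and 1360792 ≤ northing ≤ 1366000.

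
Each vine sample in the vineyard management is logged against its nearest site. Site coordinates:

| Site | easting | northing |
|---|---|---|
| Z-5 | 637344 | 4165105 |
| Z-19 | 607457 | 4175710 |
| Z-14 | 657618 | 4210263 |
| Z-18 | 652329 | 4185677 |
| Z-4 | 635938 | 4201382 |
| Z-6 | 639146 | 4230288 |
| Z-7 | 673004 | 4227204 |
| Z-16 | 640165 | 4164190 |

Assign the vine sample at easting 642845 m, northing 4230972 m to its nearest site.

Z-6

Squared distances to each site:
Z-5: 4368722690.000; Z-19: 4306199188.000; Z-14: 647104210.000; Z-18: 2141583281.000; Z-4: 923274749.000; Z-6: 14150457.000; Z-7: 923763105.000; Z-16: 4467017924.000.
Minimum at Z-6.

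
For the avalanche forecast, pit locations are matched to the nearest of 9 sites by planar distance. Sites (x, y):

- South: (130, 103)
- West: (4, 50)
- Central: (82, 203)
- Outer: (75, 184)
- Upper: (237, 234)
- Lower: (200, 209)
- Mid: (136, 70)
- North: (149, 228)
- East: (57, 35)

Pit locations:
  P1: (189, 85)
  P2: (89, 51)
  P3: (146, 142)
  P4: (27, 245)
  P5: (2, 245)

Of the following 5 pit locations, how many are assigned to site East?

1

P1 → Mid
P2 → East
P3 → South
P4 → Central
P5 → Central
1 of the 5 goes to East.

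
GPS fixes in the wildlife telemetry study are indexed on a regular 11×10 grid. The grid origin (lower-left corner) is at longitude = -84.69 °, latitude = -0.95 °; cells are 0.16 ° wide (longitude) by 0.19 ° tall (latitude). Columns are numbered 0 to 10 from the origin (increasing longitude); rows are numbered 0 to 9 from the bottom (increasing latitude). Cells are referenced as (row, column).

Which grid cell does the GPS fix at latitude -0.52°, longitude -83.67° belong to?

Column index: ⌊(-83.67 − -84.69) / 0.16⌋ = ⌊6.375⌋ = 6
Row offset from origin: ⌊(-0.52 − -0.95) / 0.19⌋ = ⌊2.263⌋ = 2 → row 2

(2, 6)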